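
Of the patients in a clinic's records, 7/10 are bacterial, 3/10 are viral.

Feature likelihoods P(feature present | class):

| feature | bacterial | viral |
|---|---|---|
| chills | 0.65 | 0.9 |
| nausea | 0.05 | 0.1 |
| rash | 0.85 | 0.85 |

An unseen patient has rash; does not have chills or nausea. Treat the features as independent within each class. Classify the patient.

bacterial

bacterial: 0.7 × (1−0.65) × (1−0.05) × 0.85 = 0.1978375
viral: 0.3 × (1−0.9) × (1−0.1) × 0.85 = 0.02295
Highest score → bacterial.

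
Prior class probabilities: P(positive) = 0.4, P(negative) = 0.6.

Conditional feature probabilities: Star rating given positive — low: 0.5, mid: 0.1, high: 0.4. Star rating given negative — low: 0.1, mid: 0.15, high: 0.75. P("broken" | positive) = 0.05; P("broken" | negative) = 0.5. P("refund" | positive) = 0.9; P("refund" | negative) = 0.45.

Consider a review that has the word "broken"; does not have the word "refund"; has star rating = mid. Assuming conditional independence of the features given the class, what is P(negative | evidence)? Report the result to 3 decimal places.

positive: 0.4 × 0.1 × 0.05 × (1−0.9) = 0.0002
negative: 0.6 × 0.15 × 0.5 × (1−0.45) = 0.02475
P(negative | x) = 0.02475 / 0.02495 ≈ 0.992

0.992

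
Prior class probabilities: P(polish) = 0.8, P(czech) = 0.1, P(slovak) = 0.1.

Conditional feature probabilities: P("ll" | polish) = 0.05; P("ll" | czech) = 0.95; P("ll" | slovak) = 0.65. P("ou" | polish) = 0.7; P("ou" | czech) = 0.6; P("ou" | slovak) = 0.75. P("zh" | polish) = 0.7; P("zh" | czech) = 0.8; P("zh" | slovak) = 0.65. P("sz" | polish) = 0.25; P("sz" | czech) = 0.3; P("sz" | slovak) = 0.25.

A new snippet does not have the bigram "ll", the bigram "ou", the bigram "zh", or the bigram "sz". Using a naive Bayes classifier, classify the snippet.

polish

polish: 0.8 × (1−0.05) × (1−0.7) × (1−0.7) × (1−0.25) = 0.0513
czech: 0.1 × (1−0.95) × (1−0.6) × (1−0.8) × (1−0.3) = 0.00028
slovak: 0.1 × (1−0.65) × (1−0.75) × (1−0.65) × (1−0.25) = 0.002296875
Highest score → polish.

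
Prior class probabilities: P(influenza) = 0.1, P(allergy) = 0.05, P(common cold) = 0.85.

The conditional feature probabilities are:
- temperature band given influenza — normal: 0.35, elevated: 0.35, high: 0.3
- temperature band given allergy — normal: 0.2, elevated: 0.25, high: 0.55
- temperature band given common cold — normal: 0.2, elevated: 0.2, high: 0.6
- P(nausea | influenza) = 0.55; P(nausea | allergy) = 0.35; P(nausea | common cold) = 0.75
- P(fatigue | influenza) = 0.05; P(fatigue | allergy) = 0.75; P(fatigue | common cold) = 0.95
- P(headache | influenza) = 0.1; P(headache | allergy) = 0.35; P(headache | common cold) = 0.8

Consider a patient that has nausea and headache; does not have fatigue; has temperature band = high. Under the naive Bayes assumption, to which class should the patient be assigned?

influenza: 0.1 × 0.3 × 0.55 × (1−0.05) × 0.1 = 0.0015675
allergy: 0.05 × 0.55 × 0.35 × (1−0.75) × 0.35 = 0.0008421875
common cold: 0.85 × 0.6 × 0.75 × (1−0.95) × 0.8 = 0.0153
Highest score → common cold.

common cold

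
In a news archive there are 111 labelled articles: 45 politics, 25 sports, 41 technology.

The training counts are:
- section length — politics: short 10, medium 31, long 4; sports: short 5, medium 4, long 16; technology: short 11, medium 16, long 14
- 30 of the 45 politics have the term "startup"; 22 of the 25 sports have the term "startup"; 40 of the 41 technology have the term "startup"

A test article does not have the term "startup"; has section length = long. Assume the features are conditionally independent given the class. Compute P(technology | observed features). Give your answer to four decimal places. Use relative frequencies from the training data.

politics: (45/111) × (4/45) × (15/45) ≈ 0.012012
sports: (25/111) × (16/25) × (3/25) ≈ 0.0172973
technology: (41/111) × (14/41) × (1/41) ≈ 0.00307625
P(technology | x) = 0.00307625 / 0.03238555 ≈ 0.0950

0.0950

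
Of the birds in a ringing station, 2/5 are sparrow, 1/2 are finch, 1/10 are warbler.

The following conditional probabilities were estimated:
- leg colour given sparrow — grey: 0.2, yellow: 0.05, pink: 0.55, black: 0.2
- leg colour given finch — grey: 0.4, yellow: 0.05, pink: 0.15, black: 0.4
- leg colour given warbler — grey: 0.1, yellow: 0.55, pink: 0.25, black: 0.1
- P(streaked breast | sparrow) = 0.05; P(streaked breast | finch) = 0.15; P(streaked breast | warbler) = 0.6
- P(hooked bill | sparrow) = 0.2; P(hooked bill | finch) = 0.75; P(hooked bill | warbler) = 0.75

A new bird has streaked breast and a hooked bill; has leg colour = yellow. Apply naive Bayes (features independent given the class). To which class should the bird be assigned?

sparrow: 0.4 × 0.05 × 0.05 × 0.2 = 0.0002
finch: 0.5 × 0.05 × 0.15 × 0.75 = 0.0028125
warbler: 0.1 × 0.55 × 0.6 × 0.75 = 0.02475
Highest score → warbler.

warbler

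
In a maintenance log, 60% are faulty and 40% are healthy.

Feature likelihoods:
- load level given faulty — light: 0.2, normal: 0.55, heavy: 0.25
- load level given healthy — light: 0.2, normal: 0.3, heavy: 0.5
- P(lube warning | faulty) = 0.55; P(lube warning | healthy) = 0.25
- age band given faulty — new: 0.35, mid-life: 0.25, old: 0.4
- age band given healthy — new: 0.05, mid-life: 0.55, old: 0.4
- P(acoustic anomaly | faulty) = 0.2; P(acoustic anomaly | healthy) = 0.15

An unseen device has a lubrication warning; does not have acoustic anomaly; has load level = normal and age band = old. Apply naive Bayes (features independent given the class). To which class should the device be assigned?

faulty: 0.6 × 0.55 × 0.55 × 0.4 × (1−0.2) = 0.05808
healthy: 0.4 × 0.3 × 0.25 × 0.4 × (1−0.15) = 0.0102
Highest score → faulty.

faulty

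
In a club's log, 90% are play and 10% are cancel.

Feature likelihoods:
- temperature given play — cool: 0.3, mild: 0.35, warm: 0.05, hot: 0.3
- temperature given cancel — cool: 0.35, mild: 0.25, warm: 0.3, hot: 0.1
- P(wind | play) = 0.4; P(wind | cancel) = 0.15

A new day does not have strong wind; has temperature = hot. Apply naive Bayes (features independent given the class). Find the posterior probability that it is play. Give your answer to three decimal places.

0.950

play: 0.9 × 0.3 × (1−0.4) = 0.162
cancel: 0.1 × 0.1 × (1−0.15) = 0.0085
P(play | x) = 0.162 / 0.1705 ≈ 0.950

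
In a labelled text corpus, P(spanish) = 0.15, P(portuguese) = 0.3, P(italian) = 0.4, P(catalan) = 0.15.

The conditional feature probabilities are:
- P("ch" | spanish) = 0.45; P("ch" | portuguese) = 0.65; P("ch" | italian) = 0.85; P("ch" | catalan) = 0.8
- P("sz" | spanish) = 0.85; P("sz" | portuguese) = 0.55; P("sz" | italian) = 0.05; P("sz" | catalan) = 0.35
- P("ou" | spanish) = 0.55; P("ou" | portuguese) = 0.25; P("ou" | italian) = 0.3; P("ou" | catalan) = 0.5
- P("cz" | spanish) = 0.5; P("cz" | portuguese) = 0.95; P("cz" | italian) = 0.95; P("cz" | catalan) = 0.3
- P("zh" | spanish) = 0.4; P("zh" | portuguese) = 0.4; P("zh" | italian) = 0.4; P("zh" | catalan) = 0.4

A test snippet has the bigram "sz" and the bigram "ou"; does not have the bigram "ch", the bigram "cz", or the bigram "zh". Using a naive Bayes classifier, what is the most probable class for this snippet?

spanish: 0.15 × (1−0.45) × 0.85 × 0.55 × (1−0.5) × (1−0.4) = 0.011570625
portuguese: 0.3 × (1−0.65) × 0.55 × 0.25 × (1−0.95) × (1−0.4) = 0.000433125
italian: 0.4 × (1−0.85) × 0.05 × 0.3 × (1−0.95) × (1−0.4) = 0.000027
catalan: 0.15 × (1−0.8) × 0.35 × 0.5 × (1−0.3) × (1−0.4) = 0.002205
Highest score → spanish.

spanish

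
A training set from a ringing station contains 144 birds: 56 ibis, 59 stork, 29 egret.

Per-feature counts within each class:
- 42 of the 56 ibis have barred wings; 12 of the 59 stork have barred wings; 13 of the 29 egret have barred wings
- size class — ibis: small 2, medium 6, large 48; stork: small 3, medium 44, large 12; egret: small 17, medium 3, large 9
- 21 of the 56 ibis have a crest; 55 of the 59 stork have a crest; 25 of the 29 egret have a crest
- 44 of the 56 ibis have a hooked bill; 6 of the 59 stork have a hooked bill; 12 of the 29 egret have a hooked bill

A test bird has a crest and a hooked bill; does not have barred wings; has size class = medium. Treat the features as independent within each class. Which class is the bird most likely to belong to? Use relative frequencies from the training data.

stork

ibis: (56/144) × (14/56) × (6/56) × (21/56) × (44/56) ≈ 0.0030692
stork: (59/144) × (47/59) × (44/59) × (55/59) × (6/59) ≈ 0.0230752
egret: (29/144) × (16/29) × (3/29) × (25/29) × (12/29) ≈ 0.00410021
Highest score → stork.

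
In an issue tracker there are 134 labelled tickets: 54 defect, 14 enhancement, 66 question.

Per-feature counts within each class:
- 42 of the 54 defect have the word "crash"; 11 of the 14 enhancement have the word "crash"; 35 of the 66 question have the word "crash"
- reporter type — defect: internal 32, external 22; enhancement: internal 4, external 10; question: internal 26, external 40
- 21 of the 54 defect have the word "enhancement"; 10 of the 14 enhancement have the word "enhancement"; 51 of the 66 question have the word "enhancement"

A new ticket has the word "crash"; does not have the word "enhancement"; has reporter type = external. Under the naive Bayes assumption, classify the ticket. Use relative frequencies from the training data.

defect

defect: (54/134) × (42/54) × (22/54) × (33/54) ≈ 0.0780357
enhancement: (14/134) × (11/14) × (10/14) × (4/14) ≈ 0.016753
question: (66/134) × (35/66) × (40/66) × (15/66) ≈ 0.0359771
Highest score → defect.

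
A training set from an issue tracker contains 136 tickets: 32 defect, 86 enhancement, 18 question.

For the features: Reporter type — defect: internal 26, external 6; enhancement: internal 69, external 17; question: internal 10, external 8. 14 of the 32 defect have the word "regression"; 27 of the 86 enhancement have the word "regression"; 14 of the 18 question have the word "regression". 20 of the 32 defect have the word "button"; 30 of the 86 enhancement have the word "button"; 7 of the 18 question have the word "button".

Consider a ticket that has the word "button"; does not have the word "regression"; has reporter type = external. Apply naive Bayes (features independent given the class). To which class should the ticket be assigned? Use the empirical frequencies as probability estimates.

enhancement

defect: (32/136) × (6/32) × (18/32) × (20/32) ≈ 0.0155101
enhancement: (86/136) × (17/86) × (59/86) × (30/86) ≈ 0.0299148
question: (18/136) × (8/18) × (4/18) × (7/18) ≈ 0.00508351
Highest score → enhancement.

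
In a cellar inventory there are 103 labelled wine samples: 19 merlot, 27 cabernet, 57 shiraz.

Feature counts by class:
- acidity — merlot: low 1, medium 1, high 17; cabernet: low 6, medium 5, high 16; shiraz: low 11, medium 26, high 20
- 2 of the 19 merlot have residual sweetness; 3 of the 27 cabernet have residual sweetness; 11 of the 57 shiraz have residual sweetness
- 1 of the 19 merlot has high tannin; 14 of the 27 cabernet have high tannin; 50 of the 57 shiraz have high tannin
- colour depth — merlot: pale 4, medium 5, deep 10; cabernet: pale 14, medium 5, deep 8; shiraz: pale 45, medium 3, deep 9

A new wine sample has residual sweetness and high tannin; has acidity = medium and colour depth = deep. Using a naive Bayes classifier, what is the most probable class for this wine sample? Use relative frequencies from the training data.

merlot: (19/103) × (1/19) × (2/19) × (1/19) × (10/19) ≈ 0.0000283095
cabernet: (27/103) × (5/27) × (3/27) × (14/27) × (8/27) ≈ 0.000828668
shiraz: (57/103) × (26/57) × (11/57) × (50/57) × (9/57) ≈ 0.00674709
Highest score → shiraz.

shiraz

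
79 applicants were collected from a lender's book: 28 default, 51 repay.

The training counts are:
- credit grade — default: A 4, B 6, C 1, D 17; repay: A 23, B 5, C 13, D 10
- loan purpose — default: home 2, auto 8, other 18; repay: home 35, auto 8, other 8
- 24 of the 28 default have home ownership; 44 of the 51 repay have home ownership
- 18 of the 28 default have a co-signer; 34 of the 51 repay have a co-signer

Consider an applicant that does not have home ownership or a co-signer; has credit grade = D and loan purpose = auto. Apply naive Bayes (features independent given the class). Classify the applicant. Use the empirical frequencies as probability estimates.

default: (28/79) × (17/28) × (8/28) × (4/28) × (10/28) ≈ 0.00313688
repay: (51/79) × (10/51) × (8/51) × (7/51) × (17/51) ≈ 0.000908446
Highest score → default.

default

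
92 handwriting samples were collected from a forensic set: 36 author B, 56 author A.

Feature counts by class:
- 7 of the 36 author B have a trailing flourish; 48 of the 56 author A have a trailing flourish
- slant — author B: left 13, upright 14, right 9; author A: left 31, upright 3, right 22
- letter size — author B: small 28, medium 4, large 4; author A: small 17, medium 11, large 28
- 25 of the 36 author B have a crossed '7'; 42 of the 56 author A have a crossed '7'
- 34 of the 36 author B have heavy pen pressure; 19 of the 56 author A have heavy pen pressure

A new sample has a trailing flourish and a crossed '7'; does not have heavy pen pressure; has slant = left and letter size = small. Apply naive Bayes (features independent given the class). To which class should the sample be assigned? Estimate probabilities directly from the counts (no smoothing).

author B: (36/92) × (7/36) × (13/36) × (28/36) × (25/36) × (2/36) ≈ 0.000824464
author A: (56/92) × (48/56) × (31/56) × (17/56) × (42/56) × (37/56) ≈ 0.0434473
Highest score → author A.

author A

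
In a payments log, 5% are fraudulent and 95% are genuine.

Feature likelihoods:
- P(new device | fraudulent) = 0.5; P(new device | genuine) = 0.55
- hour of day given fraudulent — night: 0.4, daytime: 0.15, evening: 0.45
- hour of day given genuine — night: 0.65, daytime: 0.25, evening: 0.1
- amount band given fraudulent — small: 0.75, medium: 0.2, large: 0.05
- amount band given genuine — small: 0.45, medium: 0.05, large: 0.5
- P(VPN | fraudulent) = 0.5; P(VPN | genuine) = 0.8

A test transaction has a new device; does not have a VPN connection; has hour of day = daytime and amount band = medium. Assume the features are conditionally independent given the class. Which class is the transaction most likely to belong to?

fraudulent: 0.05 × 0.5 × 0.15 × 0.2 × (1−0.5) = 0.000375
genuine: 0.95 × 0.55 × 0.25 × 0.05 × (1−0.8) = 0.00130625
Highest score → genuine.

genuine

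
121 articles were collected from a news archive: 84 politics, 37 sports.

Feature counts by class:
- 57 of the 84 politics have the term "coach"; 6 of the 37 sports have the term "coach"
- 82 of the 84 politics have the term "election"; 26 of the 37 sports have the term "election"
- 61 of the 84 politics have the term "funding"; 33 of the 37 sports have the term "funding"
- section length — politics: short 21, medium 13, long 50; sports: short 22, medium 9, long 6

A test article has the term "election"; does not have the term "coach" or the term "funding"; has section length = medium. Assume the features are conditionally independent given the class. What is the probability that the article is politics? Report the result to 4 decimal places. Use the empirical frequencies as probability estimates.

politics: (84/121) × (27/84) × (82/84) × (23/84) × (13/84) ≈ 0.00923051
sports: (37/121) × (31/37) × (26/37) × (4/37) × (9/37) ≈ 0.0047342
P(politics | x) = 0.00923051 / 0.01396471 ≈ 0.6610

0.6610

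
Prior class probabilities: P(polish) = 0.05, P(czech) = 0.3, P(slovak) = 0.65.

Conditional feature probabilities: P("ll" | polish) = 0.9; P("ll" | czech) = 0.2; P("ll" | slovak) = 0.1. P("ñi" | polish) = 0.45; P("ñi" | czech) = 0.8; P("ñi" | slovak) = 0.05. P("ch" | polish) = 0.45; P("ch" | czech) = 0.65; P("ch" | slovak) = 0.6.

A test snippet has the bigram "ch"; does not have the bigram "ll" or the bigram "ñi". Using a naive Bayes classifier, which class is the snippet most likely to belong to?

slovak

polish: 0.05 × (1−0.9) × (1−0.45) × 0.45 = 0.0012375
czech: 0.3 × (1−0.2) × (1−0.8) × 0.65 = 0.0312
slovak: 0.65 × (1−0.1) × (1−0.05) × 0.6 = 0.33345
Highest score → slovak.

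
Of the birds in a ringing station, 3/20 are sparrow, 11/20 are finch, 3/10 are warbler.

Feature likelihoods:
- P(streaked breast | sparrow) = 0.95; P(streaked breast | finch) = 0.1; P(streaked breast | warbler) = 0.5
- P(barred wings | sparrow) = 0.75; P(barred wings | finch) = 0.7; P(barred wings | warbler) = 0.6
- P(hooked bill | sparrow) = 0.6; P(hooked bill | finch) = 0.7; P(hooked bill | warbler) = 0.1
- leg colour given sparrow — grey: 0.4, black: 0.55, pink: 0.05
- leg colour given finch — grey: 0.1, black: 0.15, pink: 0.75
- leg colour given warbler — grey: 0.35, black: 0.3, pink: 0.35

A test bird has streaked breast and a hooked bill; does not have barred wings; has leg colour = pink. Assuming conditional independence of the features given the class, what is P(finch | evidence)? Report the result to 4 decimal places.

sparrow: 0.15 × 0.95 × (1−0.75) × 0.6 × 0.05 = 0.00106875
finch: 0.55 × 0.1 × (1−0.7) × 0.7 × 0.75 = 0.0086625
warbler: 0.3 × 0.5 × (1−0.6) × 0.1 × 0.35 = 0.0021
P(finch | x) = 0.0086625 / 0.01183125 ≈ 0.7322

0.7322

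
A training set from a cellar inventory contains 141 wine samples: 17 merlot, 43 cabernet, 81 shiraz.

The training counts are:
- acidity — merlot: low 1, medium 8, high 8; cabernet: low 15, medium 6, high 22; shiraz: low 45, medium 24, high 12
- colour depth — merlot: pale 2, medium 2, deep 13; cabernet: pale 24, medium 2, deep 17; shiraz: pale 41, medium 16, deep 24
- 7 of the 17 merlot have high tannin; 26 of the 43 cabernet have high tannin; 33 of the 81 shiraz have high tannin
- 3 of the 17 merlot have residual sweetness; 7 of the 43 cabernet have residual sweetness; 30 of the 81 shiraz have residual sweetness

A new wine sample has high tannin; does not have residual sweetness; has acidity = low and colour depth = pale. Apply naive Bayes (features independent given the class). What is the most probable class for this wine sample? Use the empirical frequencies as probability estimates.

shiraz

merlot: (17/141) × (1/17) × (2/17) × (7/17) × (14/17) ≈ 0.000282937
cabernet: (43/141) × (15/43) × (24/43) × (26/43) × (36/43) ≈ 0.0300576
shiraz: (81/141) × (45/81) × (41/81) × (33/81) × (51/81) ≈ 0.0414387
Highest score → shiraz.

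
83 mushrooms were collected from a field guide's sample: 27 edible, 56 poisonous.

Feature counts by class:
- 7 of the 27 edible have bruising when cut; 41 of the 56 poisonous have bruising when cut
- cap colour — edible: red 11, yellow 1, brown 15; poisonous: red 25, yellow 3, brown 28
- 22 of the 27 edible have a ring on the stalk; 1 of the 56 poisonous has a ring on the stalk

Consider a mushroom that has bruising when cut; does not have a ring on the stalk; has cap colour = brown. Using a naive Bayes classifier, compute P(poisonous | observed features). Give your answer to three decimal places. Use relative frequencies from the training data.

edible: (27/83) × (7/27) × (15/27) × (5/27) ≈ 0.00867668
poisonous: (56/83) × (41/56) × (28/56) × (55/56) ≈ 0.242577
P(poisonous | x) = 0.242577 / 0.25125368 ≈ 0.965

0.965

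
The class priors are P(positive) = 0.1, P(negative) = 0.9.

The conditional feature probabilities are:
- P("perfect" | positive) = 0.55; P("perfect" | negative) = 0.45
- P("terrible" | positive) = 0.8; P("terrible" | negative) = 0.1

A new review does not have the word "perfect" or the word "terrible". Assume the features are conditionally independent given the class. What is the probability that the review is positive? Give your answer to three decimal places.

positive: 0.1 × (1−0.55) × (1−0.8) = 0.009
negative: 0.9 × (1−0.45) × (1−0.1) = 0.4455
P(positive | x) = 0.009 / 0.4545 ≈ 0.020

0.020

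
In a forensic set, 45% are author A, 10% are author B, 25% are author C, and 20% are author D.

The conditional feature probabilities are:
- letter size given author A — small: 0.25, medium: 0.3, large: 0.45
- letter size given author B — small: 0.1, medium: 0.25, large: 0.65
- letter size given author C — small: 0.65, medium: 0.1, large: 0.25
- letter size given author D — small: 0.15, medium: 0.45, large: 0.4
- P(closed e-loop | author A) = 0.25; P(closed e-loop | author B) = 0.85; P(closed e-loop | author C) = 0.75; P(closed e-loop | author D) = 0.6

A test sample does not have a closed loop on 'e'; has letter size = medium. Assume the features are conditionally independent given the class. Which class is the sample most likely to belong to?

author A

author A: 0.45 × 0.3 × (1−0.25) = 0.10125
author B: 0.1 × 0.25 × (1−0.85) = 0.00375
author C: 0.25 × 0.1 × (1−0.75) = 0.00625
author D: 0.2 × 0.45 × (1−0.6) = 0.036
Highest score → author A.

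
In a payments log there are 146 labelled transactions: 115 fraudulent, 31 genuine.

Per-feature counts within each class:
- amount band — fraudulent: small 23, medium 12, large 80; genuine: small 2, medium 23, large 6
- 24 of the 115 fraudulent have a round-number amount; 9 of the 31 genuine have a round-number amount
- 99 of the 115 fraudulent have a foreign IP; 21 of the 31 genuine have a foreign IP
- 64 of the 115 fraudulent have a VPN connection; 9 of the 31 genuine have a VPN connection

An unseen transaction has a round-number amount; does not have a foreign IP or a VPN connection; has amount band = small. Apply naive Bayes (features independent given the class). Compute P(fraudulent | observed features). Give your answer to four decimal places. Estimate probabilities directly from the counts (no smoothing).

0.6902

fraudulent: (115/146) × (23/115) × (24/115) × (16/115) × (51/115) ≈ 0.00202854
genuine: (31/146) × (2/31) × (9/31) × (10/31) × (22/31) ≈ 0.000910452
P(fraudulent | x) = 0.00202854 / 0.002938992 ≈ 0.6902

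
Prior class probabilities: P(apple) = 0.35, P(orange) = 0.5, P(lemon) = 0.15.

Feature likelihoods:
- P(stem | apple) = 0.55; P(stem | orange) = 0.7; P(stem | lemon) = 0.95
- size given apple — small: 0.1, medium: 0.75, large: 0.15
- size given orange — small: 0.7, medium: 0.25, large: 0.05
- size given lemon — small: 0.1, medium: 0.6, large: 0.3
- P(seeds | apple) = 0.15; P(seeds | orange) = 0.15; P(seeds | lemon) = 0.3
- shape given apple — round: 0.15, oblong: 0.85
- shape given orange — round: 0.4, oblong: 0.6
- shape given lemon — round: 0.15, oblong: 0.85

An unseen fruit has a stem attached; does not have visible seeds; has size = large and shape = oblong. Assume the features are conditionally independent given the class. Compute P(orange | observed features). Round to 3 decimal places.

0.162

apple: 0.35 × 0.55 × 0.15 × (1−0.15) × 0.85 = 0.0208621875
orange: 0.5 × 0.7 × 0.05 × (1−0.15) × 0.6 = 0.008925
lemon: 0.15 × 0.95 × 0.3 × (1−0.3) × 0.85 = 0.02543625
P(orange | x) = 0.008925 / 0.0552234375 ≈ 0.162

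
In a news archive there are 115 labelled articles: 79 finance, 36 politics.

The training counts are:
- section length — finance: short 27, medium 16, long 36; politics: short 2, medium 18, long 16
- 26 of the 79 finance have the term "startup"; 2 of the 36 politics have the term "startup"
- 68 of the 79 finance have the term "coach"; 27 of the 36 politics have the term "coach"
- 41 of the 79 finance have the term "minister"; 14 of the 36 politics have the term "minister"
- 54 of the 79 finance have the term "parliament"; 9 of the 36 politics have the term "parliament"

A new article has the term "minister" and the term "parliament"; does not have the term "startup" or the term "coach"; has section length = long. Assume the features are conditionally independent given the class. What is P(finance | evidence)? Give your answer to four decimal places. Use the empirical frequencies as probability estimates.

finance: (79/115) × (36/79) × (53/79) × (11/79) × (41/79) × (54/79) ≈ 0.0103739
politics: (36/115) × (16/36) × (34/36) × (9/36) × (14/36) × (9/36) ≈ 0.00319377
P(finance | x) = 0.0103739 / 0.01356767 ≈ 0.7646

0.7646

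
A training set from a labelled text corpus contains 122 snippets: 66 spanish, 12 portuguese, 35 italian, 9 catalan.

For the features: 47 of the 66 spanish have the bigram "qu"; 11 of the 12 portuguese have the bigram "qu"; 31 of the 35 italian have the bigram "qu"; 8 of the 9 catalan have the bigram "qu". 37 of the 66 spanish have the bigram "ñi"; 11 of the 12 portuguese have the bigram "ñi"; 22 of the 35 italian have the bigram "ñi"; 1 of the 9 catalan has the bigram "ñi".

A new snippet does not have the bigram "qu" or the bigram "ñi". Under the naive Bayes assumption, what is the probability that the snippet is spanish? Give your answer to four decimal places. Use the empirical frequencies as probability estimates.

0.7725

spanish: (66/122) × (19/66) × (29/66) ≈ 0.0684302
portuguese: (12/122) × (1/12) × (1/12) ≈ 0.00068306
italian: (35/122) × (4/35) × (13/35) ≈ 0.012178
catalan: (9/122) × (1/9) × (8/9) ≈ 0.00728597
P(spanish | x) = 0.0684302 / 0.08857723 ≈ 0.7725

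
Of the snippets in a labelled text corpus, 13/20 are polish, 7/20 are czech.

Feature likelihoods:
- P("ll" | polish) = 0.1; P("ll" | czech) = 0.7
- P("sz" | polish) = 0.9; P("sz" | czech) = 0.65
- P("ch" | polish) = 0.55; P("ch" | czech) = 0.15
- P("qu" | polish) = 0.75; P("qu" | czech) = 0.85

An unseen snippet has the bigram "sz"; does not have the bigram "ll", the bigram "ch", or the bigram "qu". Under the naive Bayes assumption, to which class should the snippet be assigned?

polish: 0.65 × (1−0.1) × 0.9 × (1−0.55) × (1−0.75) = 0.05923125
czech: 0.35 × (1−0.7) × 0.65 × (1−0.15) × (1−0.85) = 0.008701875
Highest score → polish.

polish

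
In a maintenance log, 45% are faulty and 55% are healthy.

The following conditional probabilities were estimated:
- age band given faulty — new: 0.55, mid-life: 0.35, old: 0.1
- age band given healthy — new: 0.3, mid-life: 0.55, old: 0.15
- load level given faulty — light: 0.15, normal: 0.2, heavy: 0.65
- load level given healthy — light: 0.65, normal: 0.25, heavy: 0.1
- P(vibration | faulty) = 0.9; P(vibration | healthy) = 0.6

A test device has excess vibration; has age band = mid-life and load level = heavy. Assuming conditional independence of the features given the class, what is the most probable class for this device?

faulty: 0.45 × 0.35 × 0.65 × 0.9 = 0.0921375
healthy: 0.55 × 0.55 × 0.1 × 0.6 = 0.01815
Highest score → faulty.

faulty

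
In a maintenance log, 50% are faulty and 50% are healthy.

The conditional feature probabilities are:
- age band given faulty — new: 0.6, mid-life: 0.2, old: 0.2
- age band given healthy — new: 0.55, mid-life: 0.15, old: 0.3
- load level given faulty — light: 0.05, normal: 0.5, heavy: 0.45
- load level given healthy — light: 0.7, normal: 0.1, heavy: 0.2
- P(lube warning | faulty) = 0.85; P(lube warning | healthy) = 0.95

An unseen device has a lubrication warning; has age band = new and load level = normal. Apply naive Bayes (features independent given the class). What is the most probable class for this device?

faulty

faulty: 0.5 × 0.6 × 0.5 × 0.85 = 0.1275
healthy: 0.5 × 0.55 × 0.1 × 0.95 = 0.026125
Highest score → faulty.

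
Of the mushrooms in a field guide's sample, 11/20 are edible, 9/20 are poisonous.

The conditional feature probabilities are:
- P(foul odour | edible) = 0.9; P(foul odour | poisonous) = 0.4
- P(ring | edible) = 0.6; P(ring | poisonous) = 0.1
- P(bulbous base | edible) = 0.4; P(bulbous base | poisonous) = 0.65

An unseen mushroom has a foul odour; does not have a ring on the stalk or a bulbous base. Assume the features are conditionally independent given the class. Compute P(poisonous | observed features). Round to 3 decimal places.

0.323

edible: 0.55 × 0.9 × (1−0.6) × (1−0.4) = 0.1188
poisonous: 0.45 × 0.4 × (1−0.1) × (1−0.65) = 0.0567
P(poisonous | x) = 0.0567 / 0.1755 ≈ 0.323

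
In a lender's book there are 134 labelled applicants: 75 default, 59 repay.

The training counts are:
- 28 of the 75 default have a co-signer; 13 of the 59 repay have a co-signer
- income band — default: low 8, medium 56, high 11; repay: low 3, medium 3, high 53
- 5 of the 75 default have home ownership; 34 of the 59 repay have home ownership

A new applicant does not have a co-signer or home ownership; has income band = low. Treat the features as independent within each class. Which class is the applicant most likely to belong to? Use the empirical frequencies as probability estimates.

default: (75/134) × (47/75) × (8/75) × (70/75) ≈ 0.0349187
repay: (59/134) × (46/59) × (3/59) × (25/59) ≈ 0.00739623
Highest score → default.

default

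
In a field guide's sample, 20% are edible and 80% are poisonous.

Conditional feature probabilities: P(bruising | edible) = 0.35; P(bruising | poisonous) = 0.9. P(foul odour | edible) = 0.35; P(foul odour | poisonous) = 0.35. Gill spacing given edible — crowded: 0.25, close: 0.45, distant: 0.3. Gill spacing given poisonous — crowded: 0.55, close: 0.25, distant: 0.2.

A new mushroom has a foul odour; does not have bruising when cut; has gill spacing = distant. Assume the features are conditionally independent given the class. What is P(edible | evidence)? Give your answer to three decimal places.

edible: 0.2 × (1−0.35) × 0.35 × 0.3 = 0.01365
poisonous: 0.8 × (1−0.9) × 0.35 × 0.2 = 0.0056
P(edible | x) = 0.01365 / 0.01925 ≈ 0.709

0.709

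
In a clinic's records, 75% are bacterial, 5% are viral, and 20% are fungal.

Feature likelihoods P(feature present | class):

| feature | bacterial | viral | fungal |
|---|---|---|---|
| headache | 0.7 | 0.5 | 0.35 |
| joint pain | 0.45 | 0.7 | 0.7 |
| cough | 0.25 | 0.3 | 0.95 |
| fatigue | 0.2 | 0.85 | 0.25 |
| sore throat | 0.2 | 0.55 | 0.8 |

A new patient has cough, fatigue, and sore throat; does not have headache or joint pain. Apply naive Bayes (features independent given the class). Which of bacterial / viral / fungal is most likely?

fungal

bacterial: 0.75 × (1−0.7) × (1−0.45) × 0.25 × 0.2 × 0.2 = 0.0012375
viral: 0.05 × (1−0.5) × (1−0.7) × 0.3 × 0.85 × 0.55 = 0.001051875
fungal: 0.2 × (1−0.35) × (1−0.7) × 0.95 × 0.25 × 0.8 = 0.00741
Highest score → fungal.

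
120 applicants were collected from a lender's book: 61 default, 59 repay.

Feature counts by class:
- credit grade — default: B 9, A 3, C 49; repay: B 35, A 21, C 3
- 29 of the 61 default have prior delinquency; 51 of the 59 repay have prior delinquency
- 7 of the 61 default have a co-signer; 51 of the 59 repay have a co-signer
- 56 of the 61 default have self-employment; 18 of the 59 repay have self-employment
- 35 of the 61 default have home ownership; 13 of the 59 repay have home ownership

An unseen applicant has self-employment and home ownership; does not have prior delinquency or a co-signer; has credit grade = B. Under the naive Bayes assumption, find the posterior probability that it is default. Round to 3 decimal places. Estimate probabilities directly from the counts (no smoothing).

0.981

default: (61/120) × (9/61) × (32/61) × (54/61) × (56/61) × (35/61) ≈ 0.018346
repay: (59/120) × (35/59) × (8/59) × (8/59) × (18/59) × (13/59) ≈ 0.000360475
P(default | x) = 0.018346 / 0.018706475 ≈ 0.981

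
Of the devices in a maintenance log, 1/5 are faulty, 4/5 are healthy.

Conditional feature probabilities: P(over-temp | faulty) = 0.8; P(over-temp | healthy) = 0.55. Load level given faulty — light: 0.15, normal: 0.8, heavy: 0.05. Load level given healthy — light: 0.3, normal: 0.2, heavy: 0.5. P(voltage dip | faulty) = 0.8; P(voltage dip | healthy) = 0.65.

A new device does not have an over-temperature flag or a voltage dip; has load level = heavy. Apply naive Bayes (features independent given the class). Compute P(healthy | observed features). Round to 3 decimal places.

faulty: 0.2 × (1−0.8) × 0.05 × (1−0.8) = 0.0004
healthy: 0.8 × (1−0.55) × 0.5 × (1−0.65) = 0.063
P(healthy | x) = 0.063 / 0.0634 ≈ 0.994

0.994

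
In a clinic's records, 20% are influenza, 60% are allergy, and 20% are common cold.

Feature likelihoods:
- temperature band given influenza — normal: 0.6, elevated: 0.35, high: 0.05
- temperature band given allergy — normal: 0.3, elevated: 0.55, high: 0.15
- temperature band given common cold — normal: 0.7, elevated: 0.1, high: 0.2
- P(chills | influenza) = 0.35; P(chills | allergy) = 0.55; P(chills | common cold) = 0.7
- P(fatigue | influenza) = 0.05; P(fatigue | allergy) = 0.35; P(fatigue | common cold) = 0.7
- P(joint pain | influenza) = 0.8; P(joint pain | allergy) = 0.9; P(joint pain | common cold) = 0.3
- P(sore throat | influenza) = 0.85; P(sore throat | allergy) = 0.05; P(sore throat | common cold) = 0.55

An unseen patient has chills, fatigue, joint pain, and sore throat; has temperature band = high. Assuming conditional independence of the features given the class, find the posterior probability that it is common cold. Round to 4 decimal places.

0.7826

influenza: 0.2 × 0.05 × 0.35 × 0.05 × 0.8 × 0.85 = 0.000119
allergy: 0.6 × 0.15 × 0.55 × 0.35 × 0.9 × 0.05 = 0.000779625
common cold: 0.2 × 0.2 × 0.7 × 0.7 × 0.3 × 0.55 = 0.003234
P(common cold | x) = 0.003234 / 0.004132625 ≈ 0.7826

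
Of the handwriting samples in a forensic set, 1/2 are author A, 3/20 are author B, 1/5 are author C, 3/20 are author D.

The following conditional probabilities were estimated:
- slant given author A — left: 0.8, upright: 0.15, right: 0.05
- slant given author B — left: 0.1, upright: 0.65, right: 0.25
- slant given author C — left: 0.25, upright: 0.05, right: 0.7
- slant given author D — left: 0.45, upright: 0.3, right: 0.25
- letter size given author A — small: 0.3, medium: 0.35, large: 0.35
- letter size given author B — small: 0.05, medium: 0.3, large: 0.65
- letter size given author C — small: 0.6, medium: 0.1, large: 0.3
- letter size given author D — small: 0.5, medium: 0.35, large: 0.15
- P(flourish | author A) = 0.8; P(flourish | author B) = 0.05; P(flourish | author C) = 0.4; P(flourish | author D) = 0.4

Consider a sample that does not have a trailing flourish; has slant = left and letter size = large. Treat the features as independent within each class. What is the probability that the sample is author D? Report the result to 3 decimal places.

0.116

author A: 0.5 × 0.8 × 0.35 × (1−0.8) = 0.028
author B: 0.15 × 0.1 × 0.65 × (1−0.05) = 0.0092625
author C: 0.2 × 0.25 × 0.3 × (1−0.4) = 0.009
author D: 0.15 × 0.45 × 0.15 × (1−0.4) = 0.006075
P(author D | x) = 0.006075 / 0.0523375 ≈ 0.116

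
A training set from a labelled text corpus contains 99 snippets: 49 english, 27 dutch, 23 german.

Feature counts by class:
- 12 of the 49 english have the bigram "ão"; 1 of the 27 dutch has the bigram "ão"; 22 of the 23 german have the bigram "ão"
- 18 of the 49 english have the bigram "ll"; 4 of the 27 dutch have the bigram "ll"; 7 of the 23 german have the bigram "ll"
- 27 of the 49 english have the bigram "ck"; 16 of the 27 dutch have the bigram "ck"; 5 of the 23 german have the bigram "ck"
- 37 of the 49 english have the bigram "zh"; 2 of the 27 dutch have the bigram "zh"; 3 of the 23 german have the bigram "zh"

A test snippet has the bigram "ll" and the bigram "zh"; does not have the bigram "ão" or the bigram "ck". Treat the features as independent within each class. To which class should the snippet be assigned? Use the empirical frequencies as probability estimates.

english: (49/99) × (37/49) × (18/49) × (22/49) × (37/49) ≈ 0.0465452
dutch: (27/99) × (26/27) × (4/27) × (11/27) × (2/27) ≈ 0.00117417
german: (23/99) × (1/23) × (7/23) × (18/23) × (3/23) ≈ 0.000313815
Highest score → english.

english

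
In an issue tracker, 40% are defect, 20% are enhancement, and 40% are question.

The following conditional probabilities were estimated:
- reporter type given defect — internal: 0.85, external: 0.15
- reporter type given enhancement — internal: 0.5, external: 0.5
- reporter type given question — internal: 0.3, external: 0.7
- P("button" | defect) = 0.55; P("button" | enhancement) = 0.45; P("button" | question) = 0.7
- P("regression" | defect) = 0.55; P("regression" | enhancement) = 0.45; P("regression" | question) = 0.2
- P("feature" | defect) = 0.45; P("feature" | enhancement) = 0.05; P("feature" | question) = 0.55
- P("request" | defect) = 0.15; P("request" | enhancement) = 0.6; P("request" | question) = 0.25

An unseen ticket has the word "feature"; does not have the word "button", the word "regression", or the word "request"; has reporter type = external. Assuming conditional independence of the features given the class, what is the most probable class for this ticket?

defect: 0.4 × 0.15 × (1−0.55) × (1−0.55) × 0.45 × (1−0.15) = 0.004647375
enhancement: 0.2 × 0.5 × (1−0.45) × (1−0.45) × 0.05 × (1−0.6) = 0.000605
question: 0.4 × 0.7 × (1−0.7) × (1−0.2) × 0.55 × (1−0.25) = 0.02772
Highest score → question.

question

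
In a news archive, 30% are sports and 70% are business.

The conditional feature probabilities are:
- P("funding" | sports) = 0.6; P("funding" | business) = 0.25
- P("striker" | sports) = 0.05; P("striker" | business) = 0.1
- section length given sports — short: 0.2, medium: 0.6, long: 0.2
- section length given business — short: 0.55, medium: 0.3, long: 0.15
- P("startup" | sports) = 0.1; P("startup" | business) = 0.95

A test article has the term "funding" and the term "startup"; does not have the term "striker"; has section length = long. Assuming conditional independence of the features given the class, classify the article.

business

sports: 0.3 × 0.6 × (1−0.05) × 0.2 × 0.1 = 0.00342
business: 0.7 × 0.25 × (1−0.1) × 0.15 × 0.95 = 0.02244375
Highest score → business.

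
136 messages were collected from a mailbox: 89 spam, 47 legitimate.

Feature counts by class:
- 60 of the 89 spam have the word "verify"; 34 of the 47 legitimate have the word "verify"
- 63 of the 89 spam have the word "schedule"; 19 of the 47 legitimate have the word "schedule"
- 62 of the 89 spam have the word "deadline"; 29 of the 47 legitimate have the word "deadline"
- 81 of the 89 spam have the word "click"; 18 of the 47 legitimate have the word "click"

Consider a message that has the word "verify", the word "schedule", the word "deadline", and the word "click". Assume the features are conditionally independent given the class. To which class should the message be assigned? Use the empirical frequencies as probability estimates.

spam

spam: (89/136) × (60/89) × (63/89) × (62/89) × (81/89) ≈ 0.197997
legitimate: (47/136) × (34/47) × (19/47) × (29/47) × (18/47) ≈ 0.023882
Highest score → spam.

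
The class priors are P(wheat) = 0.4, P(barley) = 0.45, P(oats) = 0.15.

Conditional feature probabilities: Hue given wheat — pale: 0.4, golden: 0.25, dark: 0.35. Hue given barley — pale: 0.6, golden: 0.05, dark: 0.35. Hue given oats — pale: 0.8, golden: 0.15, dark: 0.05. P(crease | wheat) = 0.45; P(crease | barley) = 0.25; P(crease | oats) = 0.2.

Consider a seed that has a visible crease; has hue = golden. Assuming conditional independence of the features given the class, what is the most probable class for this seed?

wheat

wheat: 0.4 × 0.25 × 0.45 = 0.045
barley: 0.45 × 0.05 × 0.25 = 0.005625
oats: 0.15 × 0.15 × 0.2 = 0.0045
Highest score → wheat.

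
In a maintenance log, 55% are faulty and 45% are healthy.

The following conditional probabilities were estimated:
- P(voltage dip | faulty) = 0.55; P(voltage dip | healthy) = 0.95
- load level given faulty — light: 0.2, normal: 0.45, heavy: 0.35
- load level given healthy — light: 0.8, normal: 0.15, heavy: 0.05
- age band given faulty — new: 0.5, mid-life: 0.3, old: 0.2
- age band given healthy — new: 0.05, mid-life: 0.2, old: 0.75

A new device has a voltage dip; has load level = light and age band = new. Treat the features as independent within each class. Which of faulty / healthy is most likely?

faulty: 0.55 × 0.55 × 0.2 × 0.5 = 0.03025
healthy: 0.45 × 0.95 × 0.8 × 0.05 = 0.0171
Highest score → faulty.

faulty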